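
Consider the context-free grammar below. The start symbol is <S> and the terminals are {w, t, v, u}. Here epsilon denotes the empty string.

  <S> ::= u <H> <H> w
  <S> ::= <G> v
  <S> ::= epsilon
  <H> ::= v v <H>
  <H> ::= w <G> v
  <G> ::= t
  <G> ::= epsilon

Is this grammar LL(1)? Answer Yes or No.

FIRST(<S>) = {epsilon, t, u, v}
FIRST(<H>) = {v, w}
FIRST(<G>) = {epsilon, t}
FOLLOW(<S>) = {$}
FOLLOW(<H>) = {v, w}
FOLLOW(<G>) = {v}
Each cell of M receives at most one production.

Yes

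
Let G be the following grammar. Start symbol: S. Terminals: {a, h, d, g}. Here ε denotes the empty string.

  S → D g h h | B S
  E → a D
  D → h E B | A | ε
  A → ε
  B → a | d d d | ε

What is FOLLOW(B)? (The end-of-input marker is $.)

FIRST(E): from E→a D we get {a}. So FIRST(E) = {a}.
FIRST(A): from A→ε we get {ε}. So FIRST(A) = {ε}.
FIRST(B): from B→a we get {a}; from B→d d d we get {d}; from B→ε we get {ε}. So FIRST(B) = {ε, a, d}.
FIRST(D): from D→h E B we get {h}; from D→A we get {ε}; from D→ε we get {ε}. So FIRST(D) = {ε, h}.
FIRST(S): from S→D g h h we get {g, h}; from S→B S we get {a, d, g, h}. So FIRST(S) = {a, d, g, h}.
FOLLOW(S) includes $ since S is the start symbol.
FOLLOW(S): in S→B S, the suffix after S is empty (adds nothing new). Thus FOLLOW(S) = {$}.
FOLLOW(E): in D→h E B, E is followed by B with FIRST {ε, a, d}; in D→h E B, the suffix after E is nullable, so FOLLOW(E) ⊇ FOLLOW(D) = {a, d, g}. Thus FOLLOW(E) = {a, d, g}.
FOLLOW(D): in S→D g h h, D is followed by g h h with FIRST {g}; in E→a D, the suffix after D is empty, so FOLLOW(D) ⊇ FOLLOW(E) = {a, d, g}. Thus FOLLOW(D) = {a, d, g}.
FOLLOW(A): in D→A, the suffix after A is empty, so FOLLOW(A) ⊇ FOLLOW(D) = {a, d, g}. Thus FOLLOW(A) = {a, d, g}.
FOLLOW(B): in S→B S, B is followed by S with FIRST {a, d, g, h}; in D→h E B, the suffix after B is empty, so FOLLOW(B) ⊇ FOLLOW(D) = {a, d, g}. Thus FOLLOW(B) = {a, d, g, h}.

{a, d, g, h}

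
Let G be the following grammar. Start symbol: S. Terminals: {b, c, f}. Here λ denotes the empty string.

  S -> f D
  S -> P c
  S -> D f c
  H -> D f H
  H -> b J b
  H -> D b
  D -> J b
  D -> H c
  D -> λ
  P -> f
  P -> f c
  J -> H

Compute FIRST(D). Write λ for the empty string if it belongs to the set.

{λ, b, f}

FIRST(P) = {f}
FIRST(S) = {b, f}  (via P c, D f c)
FIRST(H) = {b, f}  (via D f H, D b)
FIRST(J) = {b, f}  (via H)
FIRST(D) = {λ, b, f}  (via J b, H c)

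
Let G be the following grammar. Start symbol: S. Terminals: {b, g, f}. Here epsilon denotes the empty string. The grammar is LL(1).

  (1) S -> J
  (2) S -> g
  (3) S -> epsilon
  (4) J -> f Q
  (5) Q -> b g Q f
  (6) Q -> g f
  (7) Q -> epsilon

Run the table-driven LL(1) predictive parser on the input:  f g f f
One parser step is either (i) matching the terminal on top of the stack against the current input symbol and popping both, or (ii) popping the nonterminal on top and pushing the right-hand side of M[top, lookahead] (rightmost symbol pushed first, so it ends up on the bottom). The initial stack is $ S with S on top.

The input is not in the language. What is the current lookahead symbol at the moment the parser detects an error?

f

step 1: stack=$ S  input=f g f f $  — expand S -> J
step 2: stack=$ J  input=f g f f $  — expand J -> f Q
step 3: stack=$ Q f  input=f g f f $  — match f
step 4: stack=$ Q  input=g f f $  — expand Q -> g f
step 5: stack=$ f g  input=g f f $  — match g
step 6: stack=$ f  input=f f $  — match f
step 7: stack=$  input=f $  — error: stack empty but input remains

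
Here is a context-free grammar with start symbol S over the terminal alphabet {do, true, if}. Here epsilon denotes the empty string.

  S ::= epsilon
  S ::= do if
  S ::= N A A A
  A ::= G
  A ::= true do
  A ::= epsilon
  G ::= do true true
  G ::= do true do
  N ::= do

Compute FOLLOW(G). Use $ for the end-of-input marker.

FIRST(G): from G::=do true true we get {do}; from G::=do true do we get {do}. So FIRST(G) = {do}.
FIRST(N): from N::=do we get {do}. So FIRST(N) = {do}.
FIRST(S): from S::=epsilon we get {epsilon}; from S::=do if we get {do}; from S::=N A A A we get {do}. So FIRST(S) = {epsilon, do}.
FIRST(A): from A::=G we get {do}; from A::=true do we get {true}; from A::=epsilon we get {epsilon}. So FIRST(A) = {epsilon, do, true}.
FOLLOW(S) includes $ since S is the start symbol.
FOLLOW(S): S appears on no right-hand side. Thus FOLLOW(S) = {$}.
FOLLOW(A): in S::=N A A A (occurrence 1), A is followed by A A with FIRST {epsilon, do, true}; in S::=N A A A (occurrence 1), the suffix after A is nullable, so FOLLOW(A) ⊇ FOLLOW(S) = {$}; in S::=N A A A (occurrence 2), A is followed by A with FIRST {epsilon, do, true}; in S::=N A A A (occurrence 2), the suffix after A is nullable, so FOLLOW(A) ⊇ FOLLOW(S) = {$}; in S::=N A A A (occurrence 3), the suffix after A is empty, so FOLLOW(A) ⊇ FOLLOW(S) = {$}. Thus FOLLOW(A) = {$, do, true}.
FOLLOW(G): in A::=G, the suffix after G is empty, so FOLLOW(G) ⊇ FOLLOW(A) = {$, do, true}. Thus FOLLOW(G) = {$, do, true}.
FOLLOW(N): in S::=N A A A, N is followed by A A A with FIRST {epsilon, do, true}; in S::=N A A A, the suffix after N is nullable, so FOLLOW(N) ⊇ FOLLOW(S) = {$}. Thus FOLLOW(N) = {$, do, true}.

{$, do, true}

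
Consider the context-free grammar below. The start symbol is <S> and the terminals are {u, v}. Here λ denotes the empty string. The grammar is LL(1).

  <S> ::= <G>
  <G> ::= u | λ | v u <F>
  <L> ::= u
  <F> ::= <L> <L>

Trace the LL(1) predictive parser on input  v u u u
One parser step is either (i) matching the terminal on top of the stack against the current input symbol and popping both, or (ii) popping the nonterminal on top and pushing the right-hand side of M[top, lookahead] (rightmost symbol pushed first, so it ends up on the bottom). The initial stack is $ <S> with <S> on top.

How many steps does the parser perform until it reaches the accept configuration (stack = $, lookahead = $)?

9

step 1: stack=$ <S>  input=v u u u $  — expand <S> ::= <G>
step 2: stack=$ <G>  input=v u u u $  — expand <G> ::= v u <F>
step 3: stack=$ <F> u v  input=v u u u $  — match v
step 4: stack=$ <F> u  input=u u u $  — match u
step 5: stack=$ <F>  input=u u $  — expand <F> ::= <L> <L>
step 6: stack=$ <L> <L>  input=u u $  — expand <L> ::= u
step 7: stack=$ <L> u  input=u u $  — match u
step 8: stack=$ <L>  input=u $  — expand <L> ::= u
step 9: stack=$ u  input=u $  — match u
Accept reached after 9 steps.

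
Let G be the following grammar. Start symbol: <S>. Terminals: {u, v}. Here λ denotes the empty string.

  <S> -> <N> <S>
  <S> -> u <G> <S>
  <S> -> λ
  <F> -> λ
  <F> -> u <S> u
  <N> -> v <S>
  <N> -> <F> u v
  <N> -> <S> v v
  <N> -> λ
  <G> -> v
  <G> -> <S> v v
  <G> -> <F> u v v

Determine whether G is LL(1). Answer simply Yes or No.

FIRST(<S>) = {λ, u, v}
FIRST(<F>) = {λ, u}
FIRST(<N>) = {λ, u, v}
FIRST(<G>) = {u, v}
FOLLOW(<S>) = {$, u, v}
FOLLOW(<F>) = {u}
FOLLOW(<N>) = {$, u, v}
FOLLOW(<G>) = {$, u, v}
Cell M[<F>, u] receives both <F> -> λ and <F> -> u <S> u — the grammar is not LL(1).

No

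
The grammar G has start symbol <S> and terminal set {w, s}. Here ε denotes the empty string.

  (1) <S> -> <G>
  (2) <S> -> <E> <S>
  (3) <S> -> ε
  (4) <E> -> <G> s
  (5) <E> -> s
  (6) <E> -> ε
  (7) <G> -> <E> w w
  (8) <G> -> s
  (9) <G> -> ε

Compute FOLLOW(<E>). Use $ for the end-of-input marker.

FIRST(<S>) = {ε, s, w}  (via <G>, <E> <S>)
FIRST(<E>) = {ε, s, w}  (via <G> s)
FIRST(<G>) = {ε, s, w}  (via <E> w w)
FOLLOW(<S>) includes $ since <S> is the start symbol.
FOLLOW(<S>): in <S>-><E> <S>, the suffix after <S> is empty (adds nothing new). Thus FOLLOW(<S>) = {$}.
FOLLOW(<E>): in <S>-><E> <S>, <E> is followed by <S> with FIRST {ε, s, w}; in <S>-><E> <S>, the suffix after <E> is nullable, so FOLLOW(<E>) ⊇ FOLLOW(<S>) = {$}; in <G>-><E> w w, <E> is followed by w w with FIRST {w}. Thus FOLLOW(<E>) = {$, s, w}.
FOLLOW(<G>): in <S>-><G>, the suffix after <G> is empty, so FOLLOW(<G>) ⊇ FOLLOW(<S>) = {$}; in <E>-><G> s, <G> is followed by s with FIRST {s}. Thus FOLLOW(<G>) = {$, s}.

{$, s, w}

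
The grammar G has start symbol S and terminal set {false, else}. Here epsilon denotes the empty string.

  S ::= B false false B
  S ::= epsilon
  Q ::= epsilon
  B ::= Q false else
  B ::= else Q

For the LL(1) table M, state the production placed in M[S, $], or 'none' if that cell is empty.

FIRST(Q) = {epsilon}
FIRST(B) = {else, false}  (via Q false else)
FIRST(S) = {epsilon, else, false}  (via B false false B)
FOLLOW(S) includes $ since S is the start symbol.
FOLLOW(S): S appears on no right-hand side. Thus FOLLOW(S) = {$}.
For S ::= B false false B: FIRST(B false false B) = {else, false}, so it goes in M[S, t] for t ∈ {else, false}.
For S ::= epsilon: FIRST(epsilon) = {epsilon}, so it goes in M[S, t] for t ∈ {}; since epsilon ∈ FIRST, also for every t ∈ FOLLOW(S) = {$}.

S ::= epsilon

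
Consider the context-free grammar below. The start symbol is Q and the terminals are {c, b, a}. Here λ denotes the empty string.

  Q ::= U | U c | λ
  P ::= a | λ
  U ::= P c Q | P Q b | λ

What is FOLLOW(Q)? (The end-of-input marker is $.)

{$, b, c}

FIRST(P): from P::=a we get {a}; from P::=λ we get {λ}. So FIRST(P) = {λ, a}.
FIRST(Q): from Q::=U we get {λ, a, b, c}; from Q::=U c we get {a, b, c}; from Q::=λ we get {λ}. So FIRST(Q) = {λ, a, b, c}.
FIRST(U): from U::=P c Q we get {a, c}; from U::=P Q b we get {a, b, c}; from U::=λ we get {λ}. So FIRST(U) = {λ, a, b, c}.
FOLLOW(Q) includes $ since Q is the start symbol.
FOLLOW(P): in U::=P c Q, P is followed by c Q with FIRST {c}; in U::=P Q b, P is followed by Q b with FIRST {a, b, c}. Thus FOLLOW(P) = {a, b, c}.
FOLLOW(Q): in U::=P c Q, the suffix after Q is empty, so FOLLOW(Q) ⊇ FOLLOW(U) = {$, b, c}; in U::=P Q b, Q is followed by b with FIRST {b}. Thus FOLLOW(Q) = {$, b, c}.
FOLLOW(U): in Q::=U, the suffix after U is empty, so FOLLOW(U) ⊇ FOLLOW(Q) = {$, b, c}; in Q::=U c, U is followed by c with FIRST {c}. Thus FOLLOW(U) = {$, b, c}.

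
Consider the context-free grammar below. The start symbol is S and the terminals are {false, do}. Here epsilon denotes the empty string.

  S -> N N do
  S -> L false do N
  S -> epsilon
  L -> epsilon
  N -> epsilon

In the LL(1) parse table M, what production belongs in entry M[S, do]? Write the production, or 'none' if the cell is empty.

S -> N N do

FIRST(L) = {epsilon}
FIRST(N) = {epsilon}
FIRST(S) = {epsilon, do, false}  (via N N do, L false do N)
FOLLOW(S) includes $ since S is the start symbol.
FOLLOW(S): S appears on no right-hand side. Thus FOLLOW(S) = {$}.
For S -> N N do: FIRST(N N do) = {do}, so it goes in M[S, t] for t ∈ {do}.
For S -> L false do N: FIRST(L false do N) = {false}, so it goes in M[S, t] for t ∈ {false}.
For S -> epsilon: FIRST(epsilon) = {epsilon}, so it goes in M[S, t] for t ∈ {}; since epsilon ∈ FIRST, also for every t ∈ FOLLOW(S) = {$}.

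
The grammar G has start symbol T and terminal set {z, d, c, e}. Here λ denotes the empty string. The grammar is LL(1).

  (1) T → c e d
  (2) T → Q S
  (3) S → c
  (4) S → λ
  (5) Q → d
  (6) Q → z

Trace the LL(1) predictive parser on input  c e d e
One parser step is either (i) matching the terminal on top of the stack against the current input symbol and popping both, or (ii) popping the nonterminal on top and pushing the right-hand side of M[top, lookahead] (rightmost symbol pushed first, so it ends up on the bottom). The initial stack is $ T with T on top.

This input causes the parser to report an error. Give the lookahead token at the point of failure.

e

     Stack    Input      Action
  1  $ T      c e d e $  expand T → c e d
  2  $ d e c  c e d e $  match c
  3  $ d e    e d e $    match e
  4  $ d      d e $      match d
  5  $        e $        error: stack empty but input remains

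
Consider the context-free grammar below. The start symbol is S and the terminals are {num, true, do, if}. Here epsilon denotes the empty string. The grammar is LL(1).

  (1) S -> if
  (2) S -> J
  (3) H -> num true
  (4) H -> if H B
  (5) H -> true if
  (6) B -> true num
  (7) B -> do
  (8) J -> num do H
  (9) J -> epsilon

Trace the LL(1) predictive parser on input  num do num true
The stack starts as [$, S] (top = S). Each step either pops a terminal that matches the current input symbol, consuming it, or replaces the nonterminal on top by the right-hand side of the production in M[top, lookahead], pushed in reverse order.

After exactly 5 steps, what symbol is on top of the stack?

num

step 1: stack=$ S  input=num do num true $  — expand S -> J
step 2: stack=$ J  input=num do num true $  — expand J -> num do H
step 3: stack=$ H do num  input=num do num true $  — match num
step 4: stack=$ H do  input=do num true $  — match do
step 5: stack=$ H  input=num true $  — expand H -> num true
Stack after step 5: $ true num (top = num).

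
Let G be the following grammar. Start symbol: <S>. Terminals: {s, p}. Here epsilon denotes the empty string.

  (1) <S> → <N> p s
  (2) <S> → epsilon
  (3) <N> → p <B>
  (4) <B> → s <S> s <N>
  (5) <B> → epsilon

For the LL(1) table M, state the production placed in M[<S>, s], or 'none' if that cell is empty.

<S> → epsilon

FIRST(<N>): from <N>→p <B> we get {p}. So FIRST(<N>) = {p}.
FIRST(<B>): from <B>→s <S> s <N> we get {s}; from <B>→epsilon we get {epsilon}. So FIRST(<B>) = {epsilon, s}.
FIRST(<S>): from <S>→<N> p s we get {p}; from <S>→epsilon we get {epsilon}. So FIRST(<S>) = {epsilon, p}.
FOLLOW(<S>) includes $ since <S> is the start symbol.
FOLLOW(<S>): in <B>→s <S> s <N>, <S> is followed by s <N> with FIRST {s}. Thus FOLLOW(<S>) = {$, s}.
For <S> → <N> p s: FIRST(<N> p s) = {p}, so it goes in M[<S>, t] for t ∈ {p}.
For <S> → epsilon: FIRST(epsilon) = {epsilon}, so it goes in M[<S>, t] for t ∈ {}; since epsilon ∈ FIRST, also for every t ∈ FOLLOW(<S>) = {$, s}.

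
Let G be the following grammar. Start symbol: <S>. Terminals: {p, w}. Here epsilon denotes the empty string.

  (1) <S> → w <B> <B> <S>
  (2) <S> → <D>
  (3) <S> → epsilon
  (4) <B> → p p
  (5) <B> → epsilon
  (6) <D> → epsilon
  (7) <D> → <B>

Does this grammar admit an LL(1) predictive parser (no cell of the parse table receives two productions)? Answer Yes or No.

FIRST(<S>) = {epsilon, p, w}
FIRST(<B>) = {epsilon, p}
FIRST(<D>) = {epsilon, p}
FOLLOW(<S>) = {$}
FOLLOW(<B>) = {$, p, w}
FOLLOW(<D>) = {$}
Cell M[<B>, p] receives both <B> → p p and <B> → epsilon — the grammar is not LL(1).

No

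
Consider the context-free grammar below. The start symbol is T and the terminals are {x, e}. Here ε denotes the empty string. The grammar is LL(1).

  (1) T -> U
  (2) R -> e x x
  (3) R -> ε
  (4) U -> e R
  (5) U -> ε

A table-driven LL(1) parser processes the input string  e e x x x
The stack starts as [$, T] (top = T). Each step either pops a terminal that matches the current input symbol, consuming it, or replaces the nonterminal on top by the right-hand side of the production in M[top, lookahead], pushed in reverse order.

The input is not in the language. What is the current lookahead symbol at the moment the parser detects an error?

x

step 1: stack=$ T  input=e e x x x $  — expand T -> U
step 2: stack=$ U  input=e e x x x $  — expand U -> e R
step 3: stack=$ R e  input=e e x x x $  — match e
step 4: stack=$ R  input=e x x x $  — expand R -> e x x
step 5: stack=$ x x e  input=e x x x $  — match e
step 6: stack=$ x x  input=x x x $  — match x
step 7: stack=$ x  input=x x $  — match x
step 8: stack=$  input=x $  — error: stack empty but input remains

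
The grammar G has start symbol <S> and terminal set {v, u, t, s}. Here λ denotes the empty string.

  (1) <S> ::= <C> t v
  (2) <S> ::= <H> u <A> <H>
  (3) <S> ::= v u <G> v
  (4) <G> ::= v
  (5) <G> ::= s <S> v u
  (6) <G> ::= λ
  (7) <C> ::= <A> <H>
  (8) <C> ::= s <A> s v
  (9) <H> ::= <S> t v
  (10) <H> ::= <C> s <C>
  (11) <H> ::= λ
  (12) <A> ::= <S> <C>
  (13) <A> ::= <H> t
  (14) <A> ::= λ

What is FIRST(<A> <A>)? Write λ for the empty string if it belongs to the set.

FIRST(<G>): from <G>::=v we get {v}; from <G>::=s <S> v u we get {s}; from <G>::=λ we get {λ}. So FIRST(<G>) = {λ, s, v}.
FIRST(<S>): from <S>::=<C> t v we get {s, t, u, v}; from <S>::=<H> u <A> <H> we get {s, t, u, v}; from <S>::=v u <G> v we get {v}. So FIRST(<S>) = {s, t, u, v}.
FIRST(<C>): from <C>::=<A> <H> we get {λ, s, t, u, v}; from <C>::=s <A> s v we get {s}. So FIRST(<C>) = {λ, s, t, u, v}.
FIRST(<H>): from <H>::=<S> t v we get {s, t, u, v}; from <H>::=<C> s <C> we get {s, t, u, v}; from <H>::=λ we get {λ}. So FIRST(<H>) = {λ, s, t, u, v}.
FIRST(<A>): from <A>::=<S> <C> we get {s, t, u, v}; from <A>::=<H> t we get {s, t, u, v}; from <A>::=λ we get {λ}. So FIRST(<A>) = {λ, s, t, u, v}.
FIRST(<A> <A>): take FIRST of each symbol in turn, carrying on past any symbol whose FIRST contains λ; result {λ, s, t, u, v}.

{λ, s, t, u, v}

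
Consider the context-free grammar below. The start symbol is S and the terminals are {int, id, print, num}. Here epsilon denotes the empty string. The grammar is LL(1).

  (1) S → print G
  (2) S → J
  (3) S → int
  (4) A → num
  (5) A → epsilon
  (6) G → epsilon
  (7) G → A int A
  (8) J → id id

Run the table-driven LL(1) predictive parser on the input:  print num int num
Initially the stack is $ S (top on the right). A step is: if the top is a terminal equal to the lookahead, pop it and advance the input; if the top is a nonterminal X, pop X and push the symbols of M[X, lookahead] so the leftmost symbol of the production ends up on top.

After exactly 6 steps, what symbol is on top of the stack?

A

step 1: stack=$ S  input=print num int num $  — expand S → print G
step 2: stack=$ G print  input=print num int num $  — match print
step 3: stack=$ G  input=num int num $  — expand G → A int A
step 4: stack=$ A int A  input=num int num $  — expand A → num
step 5: stack=$ A int num  input=num int num $  — match num
step 6: stack=$ A int  input=int num $  — match int
Stack after step 6: $ A (top = A).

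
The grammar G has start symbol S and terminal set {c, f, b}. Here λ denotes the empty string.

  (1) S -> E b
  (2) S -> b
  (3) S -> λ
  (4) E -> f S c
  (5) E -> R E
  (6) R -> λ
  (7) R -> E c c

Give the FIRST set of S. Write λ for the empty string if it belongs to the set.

FIRST(S): from S->E b we get {f}; from S->b we get {b}; from S->λ we get {λ}. So FIRST(S) = {λ, b, f}.
FIRST(E): from E->f S c we get {f}; from E->R E we get {f}. So FIRST(E) = {f}.
FIRST(R): from R->λ we get {λ}; from R->E c c we get {f}. So FIRST(R) = {λ, f}.

{λ, b, f}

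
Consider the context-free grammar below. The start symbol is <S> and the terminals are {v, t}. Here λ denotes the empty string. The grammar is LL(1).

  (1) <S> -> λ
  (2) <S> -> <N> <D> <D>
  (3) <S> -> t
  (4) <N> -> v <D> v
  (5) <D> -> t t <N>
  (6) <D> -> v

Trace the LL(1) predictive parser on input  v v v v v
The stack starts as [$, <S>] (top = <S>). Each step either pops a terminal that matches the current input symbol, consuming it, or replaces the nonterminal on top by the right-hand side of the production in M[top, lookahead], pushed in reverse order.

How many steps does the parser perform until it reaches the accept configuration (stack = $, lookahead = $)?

10

step 1: stack=$ <S>  input=v v v v v $  — expand <S> -> <N> <D> <D>
step 2: stack=$ <D> <D> <N>  input=v v v v v $  — expand <N> -> v <D> v
step 3: stack=$ <D> <D> v <D> v  input=v v v v v $  — match v
step 4: stack=$ <D> <D> v <D>  input=v v v v $  — expand <D> -> v
step 5: stack=$ <D> <D> v v  input=v v v v $  — match v
step 6: stack=$ <D> <D> v  input=v v v $  — match v
step 7: stack=$ <D> <D>  input=v v $  — expand <D> -> v
step 8: stack=$ <D> v  input=v v $  — match v
step 9: stack=$ <D>  input=v $  — expand <D> -> v
step 10: stack=$ v  input=v $  — match v
Accept reached after 10 steps.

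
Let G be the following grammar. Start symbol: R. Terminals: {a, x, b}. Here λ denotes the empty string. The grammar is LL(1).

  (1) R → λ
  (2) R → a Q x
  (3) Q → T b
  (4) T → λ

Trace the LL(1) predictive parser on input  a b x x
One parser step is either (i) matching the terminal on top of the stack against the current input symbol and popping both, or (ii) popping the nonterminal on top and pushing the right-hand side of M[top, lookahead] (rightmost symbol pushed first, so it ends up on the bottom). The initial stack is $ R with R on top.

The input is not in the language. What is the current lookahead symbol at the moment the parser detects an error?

x

step 1: stack=$ R  input=a b x x $  — expand R → a Q x
step 2: stack=$ x Q a  input=a b x x $  — match a
step 3: stack=$ x Q  input=b x x $  — expand Q → T b
step 4: stack=$ x b T  input=b x x $  — expand T → λ
step 5: stack=$ x b  input=b x x $  — match b
step 6: stack=$ x  input=x x $  — match x
step 7: stack=$  input=x $  — error: stack empty but input remains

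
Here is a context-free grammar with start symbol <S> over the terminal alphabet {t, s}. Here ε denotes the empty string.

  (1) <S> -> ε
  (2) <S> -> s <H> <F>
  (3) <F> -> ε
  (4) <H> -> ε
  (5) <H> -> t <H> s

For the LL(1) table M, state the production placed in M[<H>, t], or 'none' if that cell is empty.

<H> -> t <H> s

FIRST(<S>) = {ε, s}
FIRST(<F>) = {ε}
FIRST(<H>) = {ε, t}
FOLLOW(<S>) includes $ since <S> is the start symbol.
FOLLOW(<S>): <S> appears on no right-hand side. Thus FOLLOW(<S>) = {$}.
FOLLOW(<H>): in <S>->s <H> <F>, <H> is followed by <F> with FIRST {ε}; in <S>->s <H> <F>, the suffix after <H> is nullable, so FOLLOW(<H>) ⊇ FOLLOW(<S>) = {$}; in <H>->t <H> s, <H> is followed by s with FIRST {s}. Thus FOLLOW(<H>) = {$, s}.
For <H> -> ε: FIRST(ε) = {ε}, so it goes in M[<H>, t] for t ∈ {}; since ε ∈ FIRST, also for every t ∈ FOLLOW(<H>) = {$, s}.
For <H> -> t <H> s: FIRST(t <H> s) = {t}, so it goes in M[<H>, t] for t ∈ {t}.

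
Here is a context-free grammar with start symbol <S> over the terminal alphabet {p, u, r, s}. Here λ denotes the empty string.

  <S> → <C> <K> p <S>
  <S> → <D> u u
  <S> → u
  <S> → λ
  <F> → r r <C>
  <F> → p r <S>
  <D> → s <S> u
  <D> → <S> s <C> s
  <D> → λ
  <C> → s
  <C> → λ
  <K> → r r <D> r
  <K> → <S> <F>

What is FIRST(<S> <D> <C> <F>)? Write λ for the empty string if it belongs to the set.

FIRST(<F>): from <F>→r r <C> we get {r}; from <F>→p r <S> we get {p}. So FIRST(<F>) = {p, r}.
FIRST(<C>): from <C>→s we get {s}; from <C>→λ we get {λ}. So FIRST(<C>) = {λ, s}.
FIRST(<S>): from <S>→<C> <K> p <S> we get {p, r, s, u}; from <S>→<D> u u we get {p, r, s, u}; from <S>→u we get {u}; from <S>→λ we get {λ}. So FIRST(<S>) = {λ, p, r, s, u}.
FIRST(<D>): from <D>→s <S> u we get {s}; from <D>→<S> s <C> s we get {p, r, s, u}; from <D>→λ we get {λ}. So FIRST(<D>) = {λ, p, r, s, u}.
FIRST(<K>): from <K>→r r <D> r we get {r}; from <K>→<S> <F> we get {p, r, s, u}. So FIRST(<K>) = {p, r, s, u}.
FIRST(<S> <D> <C> <F>): take FIRST of each symbol in turn, carrying on past any symbol whose FIRST contains λ; result {p, r, s, u}.

{p, r, s, u}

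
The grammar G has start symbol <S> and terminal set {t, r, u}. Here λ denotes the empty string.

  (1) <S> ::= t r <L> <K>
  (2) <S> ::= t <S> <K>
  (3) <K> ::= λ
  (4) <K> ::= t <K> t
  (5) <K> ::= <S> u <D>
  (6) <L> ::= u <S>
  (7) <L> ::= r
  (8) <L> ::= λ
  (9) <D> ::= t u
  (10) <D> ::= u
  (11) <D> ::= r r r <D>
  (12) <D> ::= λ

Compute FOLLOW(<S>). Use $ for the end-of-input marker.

FIRST(<S>): from <S>::=t r <L> <K> we get {t}; from <S>::=t <S> <K> we get {t}. So FIRST(<S>) = {t}.
FIRST(<L>): from <L>::=u <S> we get {u}; from <L>::=r we get {r}; from <L>::=λ we get {λ}. So FIRST(<L>) = {λ, r, u}.
FIRST(<D>): from <D>::=t u we get {t}; from <D>::=u we get {u}; from <D>::=r r r <D> we get {r}; from <D>::=λ we get {λ}. So FIRST(<D>) = {λ, r, t, u}.
FIRST(<K>): from <K>::=λ we get {λ}; from <K>::=t <K> t we get {t}; from <K>::=<S> u <D> we get {t}. So FIRST(<K>) = {λ, t}.
FOLLOW(<S>) includes $ since <S> is the start symbol.
FOLLOW(<S>): in <S>::=t <S> <K>, <S> is followed by <K> with FIRST {λ, t}; in <S>::=t <S> <K>, the suffix after <S> is nullable (adds nothing new); in <K>::=<S> u <D>, <S> is followed by u <D> with FIRST {u}; in <L>::=u <S>, the suffix after <S> is empty, so FOLLOW(<S>) ⊇ FOLLOW(<L>) = {$, t, u}. Thus FOLLOW(<S>) = {$, t, u}.
FOLLOW(<K>): in <S>::=t r <L> <K>, the suffix after <K> is empty, so FOLLOW(<K>) ⊇ FOLLOW(<S>) = {$, t, u}; in <S>::=t <S> <K>, the suffix after <K> is empty, so FOLLOW(<K>) ⊇ FOLLOW(<S>) = {$, t, u}; in <K>::=t <K> t, <K> is followed by t with FIRST {t}. Thus FOLLOW(<K>) = {$, t, u}.
FOLLOW(<L>): in <S>::=t r <L> <K>, <L> is followed by <K> with FIRST {λ, t}; in <S>::=t r <L> <K>, the suffix after <L> is nullable, so FOLLOW(<L>) ⊇ FOLLOW(<S>) = {$, t, u}. Thus FOLLOW(<L>) = {$, t, u}.
FOLLOW(<D>): in <K>::=<S> u <D>, the suffix after <D> is empty, so FOLLOW(<D>) ⊇ FOLLOW(<K>) = {$, t, u}; in <D>::=r r r <D>, the suffix after <D> is empty (adds nothing new). Thus FOLLOW(<D>) = {$, t, u}.

{$, t, u}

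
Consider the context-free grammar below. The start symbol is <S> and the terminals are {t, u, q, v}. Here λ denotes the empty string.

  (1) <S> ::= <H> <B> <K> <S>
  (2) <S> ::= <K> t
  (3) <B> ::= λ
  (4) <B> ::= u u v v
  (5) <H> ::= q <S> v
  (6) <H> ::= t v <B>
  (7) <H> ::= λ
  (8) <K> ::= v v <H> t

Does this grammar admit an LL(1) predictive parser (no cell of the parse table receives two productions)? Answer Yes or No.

No

FIRST(<S>) = {q, t, u, v}
FIRST(<B>) = {λ, u}
FIRST(<H>) = {λ, q, t}
FIRST(<K>) = {v}
FOLLOW(<S>) = {$, v}
FOLLOW(<B>) = {t, u, v}
FOLLOW(<H>) = {t, u, v}
FOLLOW(<K>) = {q, t, u, v}
Cell M[<B>, u] receives both <B> ::= λ and <B> ::= u u v v — the grammar is not LL(1).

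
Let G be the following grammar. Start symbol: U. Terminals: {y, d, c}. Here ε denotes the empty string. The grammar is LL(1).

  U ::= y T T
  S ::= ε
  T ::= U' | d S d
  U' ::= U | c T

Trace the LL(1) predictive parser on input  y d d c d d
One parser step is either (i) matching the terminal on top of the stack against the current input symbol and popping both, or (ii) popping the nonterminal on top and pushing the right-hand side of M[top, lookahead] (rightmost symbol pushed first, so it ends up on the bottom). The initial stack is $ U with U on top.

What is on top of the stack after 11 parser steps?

step 1: stack=$ U  input=y d d c d d $  — expand U ::= y T T
step 2: stack=$ T T y  input=y d d c d d $  — match y
step 3: stack=$ T T  input=d d c d d $  — expand T ::= d S d
step 4: stack=$ T d S d  input=d d c d d $  — match d
step 5: stack=$ T d S  input=d c d d $  — expand S ::= ε
step 6: stack=$ T d  input=d c d d $  — match d
step 7: stack=$ T  input=c d d $  — expand T ::= U'
step 8: stack=$ U'  input=c d d $  — expand U' ::= c T
step 9: stack=$ T c  input=c d d $  — match c
step 10: stack=$ T  input=d d $  — expand T ::= d S d
step 11: stack=$ d S d  input=d d $  — match d
Stack after step 11: $ d S (top = S).

S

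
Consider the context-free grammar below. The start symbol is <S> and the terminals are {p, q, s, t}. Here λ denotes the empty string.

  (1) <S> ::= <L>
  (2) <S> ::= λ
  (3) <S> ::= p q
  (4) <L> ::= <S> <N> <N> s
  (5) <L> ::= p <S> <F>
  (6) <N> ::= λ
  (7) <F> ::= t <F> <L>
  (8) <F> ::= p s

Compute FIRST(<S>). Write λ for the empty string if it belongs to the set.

{λ, p, s}

FIRST(<N>) = {λ}
FIRST(<F>) = {p, t}
FIRST(<S>) = {λ, p, s}  (via <L>)
FIRST(<L>) = {p, s}  (via <S> <N> <N> s)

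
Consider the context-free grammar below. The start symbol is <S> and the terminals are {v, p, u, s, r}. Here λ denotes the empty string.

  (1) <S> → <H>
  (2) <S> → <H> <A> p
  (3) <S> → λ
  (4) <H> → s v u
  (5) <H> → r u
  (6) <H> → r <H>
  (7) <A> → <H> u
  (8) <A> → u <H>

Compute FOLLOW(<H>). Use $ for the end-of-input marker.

{$, p, r, s, u}

FIRST(<H>): from <H>→s v u we get {s}; from <H>→r u we get {r}; from <H>→r <H> we get {r}. So FIRST(<H>) = {r, s}.
FIRST(<S>): from <S>→<H> we get {r, s}; from <S>→<H> <A> p we get {r, s}; from <S>→λ we get {λ}. So FIRST(<S>) = {λ, r, s}.
FIRST(<A>): from <A>→<H> u we get {r, s}; from <A>→u <H> we get {u}. So FIRST(<A>) = {r, s, u}.
FOLLOW(<S>) includes $ since <S> is the start symbol.
FOLLOW(<S>): <S> appears on no right-hand side. Thus FOLLOW(<S>) = {$}.
FOLLOW(<A>): in <S>→<H> <A> p, <A> is followed by p with FIRST {p}. Thus FOLLOW(<A>) = {p}.
FOLLOW(<H>): in <S>→<H>, the suffix after <H> is empty, so FOLLOW(<H>) ⊇ FOLLOW(<S>) = {$}; in <S>→<H> <A> p, <H> is followed by <A> p with FIRST {r, s, u}; in <H>→r <H>, the suffix after <H> is empty (adds nothing new); in <A>→<H> u, <H> is followed by u with FIRST {u}; in <A>→u <H>, the suffix after <H> is empty, so FOLLOW(<H>) ⊇ FOLLOW(<A>) = {p}. Thus FOLLOW(<H>) = {$, p, r, s, u}.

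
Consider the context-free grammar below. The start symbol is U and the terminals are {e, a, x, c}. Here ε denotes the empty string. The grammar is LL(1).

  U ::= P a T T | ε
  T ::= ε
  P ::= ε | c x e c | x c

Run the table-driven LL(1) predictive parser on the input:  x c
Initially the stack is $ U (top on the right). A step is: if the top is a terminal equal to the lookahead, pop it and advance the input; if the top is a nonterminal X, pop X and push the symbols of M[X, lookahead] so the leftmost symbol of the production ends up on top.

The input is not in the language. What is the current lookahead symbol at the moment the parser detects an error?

$

step 1: stack=$ U  input=x c $  — expand U ::= P a T T
step 2: stack=$ T T a P  input=x c $  — expand P ::= x c
step 3: stack=$ T T a c x  input=x c $  — match x
step 4: stack=$ T T a c  input=c $  — match c
step 5: stack=$ T T a  input=$  — error: top is terminal a but lookahead is $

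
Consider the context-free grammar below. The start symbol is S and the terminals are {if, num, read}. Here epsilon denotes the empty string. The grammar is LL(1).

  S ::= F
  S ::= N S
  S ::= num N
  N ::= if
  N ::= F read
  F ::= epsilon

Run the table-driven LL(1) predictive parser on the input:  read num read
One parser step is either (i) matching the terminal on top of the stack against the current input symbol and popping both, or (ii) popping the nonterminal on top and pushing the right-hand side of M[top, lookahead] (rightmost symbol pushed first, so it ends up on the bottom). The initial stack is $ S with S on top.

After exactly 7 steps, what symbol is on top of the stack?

step 1: stack=$ S  input=read num read $  — expand S ::= N S
step 2: stack=$ S N  input=read num read $  — expand N ::= F read
step 3: stack=$ S read F  input=read num read $  — expand F ::= epsilon
step 4: stack=$ S read  input=read num read $  — match read
step 5: stack=$ S  input=num read $  — expand S ::= num N
step 6: stack=$ N num  input=num read $  — match num
step 7: stack=$ N  input=read $  — expand N ::= F read
Stack after step 7: $ read F (top = F).

F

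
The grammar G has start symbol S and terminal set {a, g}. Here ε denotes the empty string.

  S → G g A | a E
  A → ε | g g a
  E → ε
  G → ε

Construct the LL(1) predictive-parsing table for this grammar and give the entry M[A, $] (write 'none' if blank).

A → ε

FIRST(A) = {ε, g}
FIRST(E) = {ε}
FIRST(G) = {ε}
FIRST(S) = {a, g}  (via G g A)
FOLLOW(S) includes $ since S is the start symbol.
FOLLOW(S): S appears on no right-hand side. Thus FOLLOW(S) = {$}.
FOLLOW(A): in S→G g A, the suffix after A is empty, so FOLLOW(A) ⊇ FOLLOW(S) = {$}. Thus FOLLOW(A) = {$}.
For A → ε: FIRST(ε) = {ε}, so it goes in M[A, t] for t ∈ {}; since ε ∈ FIRST, also for every t ∈ FOLLOW(A) = {$}.
For A → g g a: FIRST(g g a) = {g}, so it goes in M[A, t] for t ∈ {g}.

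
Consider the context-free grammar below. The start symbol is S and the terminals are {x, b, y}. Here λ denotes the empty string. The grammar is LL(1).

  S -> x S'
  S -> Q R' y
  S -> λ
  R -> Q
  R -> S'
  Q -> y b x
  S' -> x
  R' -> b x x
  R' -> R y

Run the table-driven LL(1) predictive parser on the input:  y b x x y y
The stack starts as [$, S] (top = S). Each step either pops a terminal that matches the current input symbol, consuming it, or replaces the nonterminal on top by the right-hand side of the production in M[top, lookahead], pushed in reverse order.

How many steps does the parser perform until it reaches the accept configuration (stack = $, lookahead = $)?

11

      Stack         Input          Action
   1  $ S           y b x x y y $  expand S -> Q R' y
   2  $ y R' Q      y b x x y y $  expand Q -> y b x
   3  $ y R' x b y  y b x x y y $  match y
   4  $ y R' x b    b x x y y $    match b
   5  $ y R' x      x x y y $      match x
   6  $ y R'        x y y $        expand R' -> R y
   7  $ y y R       x y y $        expand R -> S'
   8  $ y y S'      x y y $        expand S' -> x
   9  $ y y x       x y y $        match x
  10  $ y y         y y $          match y
  11  $ y           y $            match y
Accept reached after 11 steps.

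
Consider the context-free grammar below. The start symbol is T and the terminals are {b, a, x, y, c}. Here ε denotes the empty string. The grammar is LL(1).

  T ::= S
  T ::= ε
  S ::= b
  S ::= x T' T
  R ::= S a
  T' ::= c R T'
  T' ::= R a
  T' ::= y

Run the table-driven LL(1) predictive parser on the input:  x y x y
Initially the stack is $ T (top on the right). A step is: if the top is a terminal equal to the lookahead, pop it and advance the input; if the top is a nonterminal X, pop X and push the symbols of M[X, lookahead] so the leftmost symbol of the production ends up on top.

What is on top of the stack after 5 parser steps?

     Stack     Input      Action
  1  $ T       x y x y $  expand T ::= S
  2  $ S       x y x y $  expand S ::= x T' T
  3  $ T T' x  x y x y $  match x
  4  $ T T'    y x y $    expand T' ::= y
  5  $ T y     y x y $    match y
Stack after step 5: $ T (top = T).

T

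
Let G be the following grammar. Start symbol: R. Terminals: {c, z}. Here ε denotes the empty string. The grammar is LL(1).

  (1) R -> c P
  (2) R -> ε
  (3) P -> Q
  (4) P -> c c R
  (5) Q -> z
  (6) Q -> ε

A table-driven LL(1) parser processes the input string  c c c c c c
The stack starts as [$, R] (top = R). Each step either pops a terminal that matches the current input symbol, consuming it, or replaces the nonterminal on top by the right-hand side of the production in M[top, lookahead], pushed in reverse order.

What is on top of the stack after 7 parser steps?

     Stack    Input          Action
  1  $ R      c c c c c c $  expand R -> c P
  2  $ P c    c c c c c c $  match c
  3  $ P      c c c c c $    expand P -> c c R
  4  $ R c c  c c c c c $    match c
  5  $ R c    c c c c $      match c
  6  $ R      c c c $        expand R -> c P
  7  $ P c    c c c $        match c
Stack after step 7: $ P (top = P).

P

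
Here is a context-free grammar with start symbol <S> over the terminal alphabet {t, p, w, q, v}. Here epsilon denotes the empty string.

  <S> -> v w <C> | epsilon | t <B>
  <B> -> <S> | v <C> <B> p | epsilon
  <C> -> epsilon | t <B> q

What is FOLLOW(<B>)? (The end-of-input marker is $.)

{$, p, q}

FIRST(<S>) = {epsilon, t, v}
FIRST(<C>) = {epsilon, t}
FIRST(<B>) = {epsilon, t, v}  (via <S>)
FOLLOW(<S>) includes $ since <S> is the start symbol.
FOLLOW(<S>): in <B>-><S>, the suffix after <S> is empty, so FOLLOW(<S>) ⊇ FOLLOW(<B>) = {$, p, q}. Thus FOLLOW(<S>) = {$, p, q}.
FOLLOW(<B>): in <S>->t <B>, the suffix after <B> is empty, so FOLLOW(<B>) ⊇ FOLLOW(<S>) = {$, p, q}; in <B>->v <C> <B> p, <B> is followed by p with FIRST {p}; in <C>->t <B> q, <B> is followed by q with FIRST {q}. Thus FOLLOW(<B>) = {$, p, q}.
FOLLOW(<C>): in <S>->v w <C>, the suffix after <C> is empty, so FOLLOW(<C>) ⊇ FOLLOW(<S>) = {$, p, q}; in <B>->v <C> <B> p, <C> is followed by <B> p with FIRST {p, t, v}. Thus FOLLOW(<C>) = {$, p, q, t, v}.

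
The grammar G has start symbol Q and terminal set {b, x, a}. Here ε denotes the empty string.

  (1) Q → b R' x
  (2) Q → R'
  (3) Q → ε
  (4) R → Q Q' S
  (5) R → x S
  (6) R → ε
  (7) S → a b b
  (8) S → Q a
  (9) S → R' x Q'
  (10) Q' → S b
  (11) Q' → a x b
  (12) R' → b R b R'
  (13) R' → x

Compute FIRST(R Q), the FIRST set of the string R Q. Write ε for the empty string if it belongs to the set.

FIRST(R'): from R'→b R b R' we get {b}; from R'→x we get {x}. So FIRST(R') = {b, x}.
FIRST(Q): from Q→b R' x we get {b}; from Q→R' we get {b, x}; from Q→ε we get {ε}. So FIRST(Q) = {ε, b, x}.
FIRST(S): from S→a b b we get {a}; from S→Q a we get {a, b, x}; from S→R' x Q' we get {b, x}. So FIRST(S) = {a, b, x}.
FIRST(Q'): from Q'→S b we get {a, b, x}; from Q'→a x b we get {a}. So FIRST(Q') = {a, b, x}.
FIRST(R): from R→Q Q' S we get {a, b, x}; from R→x S we get {x}; from R→ε we get {ε}. So FIRST(R) = {ε, a, b, x}.
FIRST(R Q): take FIRST of each symbol in turn, carrying on past any symbol whose FIRST contains ε; result {ε, a, b, x}.

{ε, a, b, x}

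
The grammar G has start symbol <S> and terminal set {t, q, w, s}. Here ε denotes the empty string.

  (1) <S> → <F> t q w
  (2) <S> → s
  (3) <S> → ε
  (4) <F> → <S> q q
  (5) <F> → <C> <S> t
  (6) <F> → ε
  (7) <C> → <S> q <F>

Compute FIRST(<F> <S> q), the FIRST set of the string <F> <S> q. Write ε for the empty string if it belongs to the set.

FIRST(<S>): from <S>→<F> t q w we get {q, s, t}; from <S>→s we get {s}; from <S>→ε we get {ε}. So FIRST(<S>) = {ε, q, s, t}.
FIRST(<C>): from <C>→<S> q <F> we get {q, s, t}. So FIRST(<C>) = {q, s, t}.
FIRST(<F>): from <F>→<S> q q we get {q, s, t}; from <F>→<C> <S> t we get {q, s, t}; from <F>→ε we get {ε}. So FIRST(<F>) = {ε, q, s, t}.
FIRST(<F> <S> q): take FIRST of each symbol in turn, carrying on past any symbol whose FIRST contains ε; result {q, s, t}.

{q, s, t}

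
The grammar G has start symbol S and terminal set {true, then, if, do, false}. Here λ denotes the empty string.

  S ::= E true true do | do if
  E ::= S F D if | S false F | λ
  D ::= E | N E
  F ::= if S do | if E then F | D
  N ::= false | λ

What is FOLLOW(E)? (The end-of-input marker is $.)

FIRST(N): from N::=false we get {false}; from N::=λ we get {λ}. So FIRST(N) = {λ, false}.
FIRST(S): from S::=E true true do we get {do, true}; from S::=do if we get {do}. So FIRST(S) = {do, true}.
FIRST(E): from E::=S F D if we get {do, true}; from E::=S false F we get {do, true}; from E::=λ we get {λ}. So FIRST(E) = {λ, do, true}.
FIRST(D): from D::=E we get {λ, do, true}; from D::=N E we get {λ, do, false, true}. So FIRST(D) = {λ, do, false, true}.
FIRST(F): from F::=if S do we get {if}; from F::=if E then F we get {if}; from F::=D we get {λ, do, false, true}. So FIRST(F) = {λ, do, false, if, true}.
FOLLOW(S) includes $ since S is the start symbol.
FOLLOW(S): in E::=S F D if, S is followed by F D if with FIRST {do, false, if, true}; in E::=S false F, S is followed by false F with FIRST {false}; in F::=if S do, S is followed by do with FIRST {do}. Thus FOLLOW(S) = {$, do, false, if, true}.
FOLLOW(E): in S::=E true true do, E is followed by true true do with FIRST {true}; in D::=E, the suffix after E is empty, so FOLLOW(E) ⊇ FOLLOW(D) = {do, false, if, then, true}; in D::=N E, the suffix after E is empty, so FOLLOW(E) ⊇ FOLLOW(D) = {do, false, if, then, true}; in F::=if E then F, E is followed by then F with FIRST {then}. Thus FOLLOW(E) = {do, false, if, then, true}.
FOLLOW(F): in E::=S F D if, F is followed by D if with FIRST {do, false, if, true}; in E::=S false F, the suffix after F is empty, so FOLLOW(F) ⊇ FOLLOW(E) = {do, false, if, then, true}; in F::=if E then F, the suffix after F is empty (adds nothing new). Thus FOLLOW(F) = {do, false, if, then, true}.
FOLLOW(D): in E::=S F D if, D is followed by if with FIRST {if}; in F::=D, the suffix after D is empty, so FOLLOW(D) ⊇ FOLLOW(F) = {do, false, if, then, true}. Thus FOLLOW(D) = {do, false, if, then, true}.
FOLLOW(N): in D::=N E, N is followed by E with FIRST {λ, do, true}; in D::=N E, the suffix after N is nullable, so FOLLOW(N) ⊇ FOLLOW(D) = {do, false, if, then, true}. Thus FOLLOW(N) = {do, false, if, then, true}.

{do, false, if, then, true}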